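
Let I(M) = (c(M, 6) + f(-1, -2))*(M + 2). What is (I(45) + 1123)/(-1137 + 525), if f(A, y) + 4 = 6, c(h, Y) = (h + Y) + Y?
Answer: -974/153 ≈ -6.3660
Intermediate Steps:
c(h, Y) = h + 2*Y (c(h, Y) = (Y + h) + Y = h + 2*Y)
f(A, y) = 2 (f(A, y) = -4 + 6 = 2)
I(M) = (2 + M)*(14 + M) (I(M) = ((M + 2*6) + 2)*(M + 2) = ((M + 12) + 2)*(2 + M) = ((12 + M) + 2)*(2 + M) = (14 + M)*(2 + M) = (2 + M)*(14 + M))
(I(45) + 1123)/(-1137 + 525) = ((28 + 45**2 + 16*45) + 1123)/(-1137 + 525) = ((28 + 2025 + 720) + 1123)/(-612) = (2773 + 1123)*(-1/612) = 3896*(-1/612) = -974/153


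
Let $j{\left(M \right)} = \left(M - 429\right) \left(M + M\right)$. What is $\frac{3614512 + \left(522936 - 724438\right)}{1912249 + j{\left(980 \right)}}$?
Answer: $\frac{1137670}{997403} \approx 1.1406$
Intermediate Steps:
$j{\left(M \right)} = 2 M \left(-429 + M\right)$ ($j{\left(M \right)} = \left(-429 + M\right) 2 M = 2 M \left(-429 + M\right)$)
$\frac{3614512 + \left(522936 - 724438\right)}{1912249 + j{\left(980 \right)}} = \frac{3614512 + \left(522936 - 724438\right)}{1912249 + 2 \cdot 980 \left(-429 + 980\right)} = \frac{3614512 + \left(522936 - 724438\right)}{1912249 + 2 \cdot 980 \cdot 551} = \frac{3614512 - 201502}{1912249 + 1079960} = \frac{3413010}{2992209} = 3413010 \cdot \frac{1}{2992209} = \frac{1137670}{997403}$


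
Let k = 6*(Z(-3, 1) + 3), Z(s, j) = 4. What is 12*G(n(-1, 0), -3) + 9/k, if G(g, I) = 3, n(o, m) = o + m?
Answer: 507/14 ≈ 36.214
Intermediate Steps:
n(o, m) = m + o
k = 42 (k = 6*(4 + 3) = 6*7 = 42)
12*G(n(-1, 0), -3) + 9/k = 12*3 + 9/42 = 36 + 9*(1/42) = 36 + 3/14 = 507/14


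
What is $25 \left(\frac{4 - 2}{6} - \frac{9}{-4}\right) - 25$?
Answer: $\frac{475}{12} \approx 39.583$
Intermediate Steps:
$25 \left(\frac{4 - 2}{6} - \frac{9}{-4}\right) - 25 = 25 \left(\left(4 - 2\right) \frac{1}{6} - - \frac{9}{4}\right) - 25 = 25 \left(2 \cdot \frac{1}{6} + \frac{9}{4}\right) - 25 = 25 \left(\frac{1}{3} + \frac{9}{4}\right) - 25 = 25 \cdot \frac{31}{12} - 25 = \frac{775}{12} - 25 = \frac{475}{12}$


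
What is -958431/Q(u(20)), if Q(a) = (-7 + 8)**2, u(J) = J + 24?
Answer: -958431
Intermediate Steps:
u(J) = 24 + J
Q(a) = 1 (Q(a) = 1**2 = 1)
-958431/Q(u(20)) = -958431/1 = -958431*1 = -958431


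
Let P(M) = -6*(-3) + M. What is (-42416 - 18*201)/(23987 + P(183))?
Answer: -23017/12094 ≈ -1.9032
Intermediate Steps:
P(M) = 18 + M
(-42416 - 18*201)/(23987 + P(183)) = (-42416 - 18*201)/(23987 + (18 + 183)) = (-42416 - 3618)/(23987 + 201) = -46034/24188 = -46034*1/24188 = -23017/12094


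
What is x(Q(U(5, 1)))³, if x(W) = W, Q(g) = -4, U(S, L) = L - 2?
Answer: -64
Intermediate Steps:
U(S, L) = -2 + L
x(Q(U(5, 1)))³ = (-4)³ = -64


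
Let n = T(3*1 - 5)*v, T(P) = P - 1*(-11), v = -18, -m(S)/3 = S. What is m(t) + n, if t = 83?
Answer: -411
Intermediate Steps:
m(S) = -3*S
T(P) = 11 + P (T(P) = P + 11 = 11 + P)
n = -162 (n = (11 + (3*1 - 5))*(-18) = (11 + (3 - 5))*(-18) = (11 - 2)*(-18) = 9*(-18) = -162)
m(t) + n = -3*83 - 162 = -249 - 162 = -411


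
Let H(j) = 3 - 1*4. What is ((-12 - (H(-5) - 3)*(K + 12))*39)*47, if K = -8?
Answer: 7332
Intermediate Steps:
H(j) = -1 (H(j) = 3 - 4 = -1)
((-12 - (H(-5) - 3)*(K + 12))*39)*47 = ((-12 - (-1 - 3)*(-8 + 12))*39)*47 = ((-12 - (-4)*4)*39)*47 = ((-12 - 1*(-16))*39)*47 = ((-12 + 16)*39)*47 = (4*39)*47 = 156*47 = 7332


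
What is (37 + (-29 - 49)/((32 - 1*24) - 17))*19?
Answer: 2603/3 ≈ 867.67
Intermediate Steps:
(37 + (-29 - 49)/((32 - 1*24) - 17))*19 = (37 - 78/((32 - 24) - 17))*19 = (37 - 78/(8 - 17))*19 = (37 - 78/(-9))*19 = (37 - 78*(-⅑))*19 = (37 + 26/3)*19 = (137/3)*19 = 2603/3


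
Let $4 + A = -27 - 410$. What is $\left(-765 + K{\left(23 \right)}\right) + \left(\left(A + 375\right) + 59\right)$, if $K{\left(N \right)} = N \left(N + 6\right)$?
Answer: $-105$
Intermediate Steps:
$K{\left(N \right)} = N \left(6 + N\right)$
$A = -441$ ($A = -4 - 437 = -441$)
$\left(-765 + K{\left(23 \right)}\right) + \left(\left(A + 375\right) + 59\right) = \left(-765 + 23 \left(6 + 23\right)\right) + \left(\left(-441 + 375\right) + 59\right) = \left(-765 + 23 \cdot 29\right) + \left(-66 + 59\right) = \left(-765 + 667\right) - 7 = -98 - 7 = -105$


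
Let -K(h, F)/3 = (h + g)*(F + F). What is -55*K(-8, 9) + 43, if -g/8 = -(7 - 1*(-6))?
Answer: 285163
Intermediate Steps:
g = 104 (g = -(-8)*(7 - 1*(-6)) = -(-8)*(7 + 6) = -(-8)*13 = -8*(-13) = 104)
K(h, F) = -6*F*(104 + h) (K(h, F) = -3*(h + 104)*(F + F) = -3*(104 + h)*2*F = -6*F*(104 + h))
-55*K(-8, 9) + 43 = -(-330)*9*(104 - 8) + 43 = -(-330)*9*96 + 43 = -55*(-5184) + 43 = 285120 + 43 = 285163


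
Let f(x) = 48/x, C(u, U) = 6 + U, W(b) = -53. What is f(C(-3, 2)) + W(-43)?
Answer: -47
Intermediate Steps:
f(C(-3, 2)) + W(-43) = 48/(6 + 2) - 53 = 48/8 - 53 = 48*(⅛) - 53 = 6 - 53 = -47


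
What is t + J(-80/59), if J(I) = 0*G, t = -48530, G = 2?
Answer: -48530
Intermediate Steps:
J(I) = 0 (J(I) = 0*2 = 0)
t + J(-80/59) = -48530 + 0 = -48530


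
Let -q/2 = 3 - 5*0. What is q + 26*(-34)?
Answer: -890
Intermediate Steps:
q = -6 (q = -2*(3 - 5*0) = -2*(3 + 0) = -2*3 = -6)
q + 26*(-34) = -6 + 26*(-34) = -6 - 884 = -890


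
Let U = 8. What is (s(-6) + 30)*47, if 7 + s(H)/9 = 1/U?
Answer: -11985/8 ≈ -1498.1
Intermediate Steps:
s(H) = -495/8 (s(H) = -63 + 9/8 = -495/8)
(s(-6) + 30)*47 = (-495/8 + 30)*47 = -255/8*47 = -11985/8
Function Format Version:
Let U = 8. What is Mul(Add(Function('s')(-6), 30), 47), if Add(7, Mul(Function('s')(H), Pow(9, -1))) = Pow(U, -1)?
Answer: Rational(-11985, 8) ≈ -1498.1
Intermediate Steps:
Function('s')(H) = Rational(-495, 8) (Function('s')(H) = Add(-63, Mul(9, Pow(8, -1))) = Add(-63, Mul(9, Rational(1, 8))) = Add(-63, Rational(9, 8)) = Rational(-495, 8))
Mul(Add(Function('s')(-6), 30), 47) = Mul(Add(Rational(-495, 8), 30), 47) = Mul(Rational(-255, 8), 47) = Rational(-11985, 8)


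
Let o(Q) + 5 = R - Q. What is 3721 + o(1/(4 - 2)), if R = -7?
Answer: 7417/2 ≈ 3708.5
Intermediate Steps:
o(Q) = -12 - Q (o(Q) = -5 + (-7 - Q) = -12 - Q)
3721 + o(1/(4 - 2)) = 3721 + (-12 - 1/(4 - 2)) = 3721 + (-12 - 1/2) = 3721 + (-12 - 1*½) = 3721 + (-12 - ½) = 3721 - 25/2 = 7417/2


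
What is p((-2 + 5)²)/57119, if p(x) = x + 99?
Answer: 108/57119 ≈ 0.0018908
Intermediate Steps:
p(x) = 99 + x
p((-2 + 5)²)/57119 = (99 + (-2 + 5)²)/57119 = (99 + 3²)*(1/57119) = (99 + 9)*(1/57119) = 108*(1/57119) = 108/57119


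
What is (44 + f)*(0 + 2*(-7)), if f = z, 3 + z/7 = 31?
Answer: -3360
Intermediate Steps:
z = 196 (z = -21 + 7*31 = -21 + 217 = 196)
f = 196
(44 + f)*(0 + 2*(-7)) = (44 + 196)*(0 + 2*(-7)) = 240*(0 - 14) = 240*(-14) = -3360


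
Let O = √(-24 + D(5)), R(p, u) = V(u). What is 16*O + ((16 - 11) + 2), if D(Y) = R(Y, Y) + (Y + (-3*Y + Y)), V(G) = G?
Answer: 7 + 32*I*√6 ≈ 7.0 + 78.384*I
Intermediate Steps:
R(p, u) = u
D(Y) = 0 (D(Y) = Y + (Y + (-3*Y + Y)) = Y + (Y - 2*Y) = Y - Y = 0)
O = 2*I*√6 (O = √(-24 + 0) = √(-24) = 2*I*√6 ≈ 4.899*I)
16*O + ((16 - 11) + 2) = 16*(2*I*√6) + ((16 - 11) + 2) = 32*I*√6 + (5 + 2) = 32*I*√6 + 7 = 7 + 32*I*√6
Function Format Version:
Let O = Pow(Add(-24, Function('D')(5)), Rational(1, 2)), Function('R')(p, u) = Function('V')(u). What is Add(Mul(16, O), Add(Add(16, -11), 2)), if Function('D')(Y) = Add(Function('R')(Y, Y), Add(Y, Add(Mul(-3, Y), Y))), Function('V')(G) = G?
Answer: Add(7, Mul(32, I, Pow(6, Rational(1, 2)))) ≈ Add(7.0000, Mul(78.384, I))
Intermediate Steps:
Function('R')(p, u) = u
Function('D')(Y) = 0 (Function('D')(Y) = Add(Y, Add(Y, Add(Mul(-3, Y), Y))) = Add(Y, Add(Y, Mul(-2, Y))) = Add(Y, Mul(-1, Y)) = 0)
O = Mul(2, I, Pow(6, Rational(1, 2))) (O = Pow(Add(-24, 0), Rational(1, 2)) = Pow(-24, Rational(1, 2)) = Mul(2, I, Pow(6, Rational(1, 2))) ≈ Mul(4.8990, I))
Add(Mul(16, O), Add(Add(16, -11), 2)) = Add(Mul(16, Mul(2, I, Pow(6, Rational(1, 2)))), Add(Add(16, -11), 2)) = Add(Mul(32, I, Pow(6, Rational(1, 2))), Add(5, 2)) = Add(Mul(32, I, Pow(6, Rational(1, 2))), 7) = Add(7, Mul(32, I, Pow(6, Rational(1, 2))))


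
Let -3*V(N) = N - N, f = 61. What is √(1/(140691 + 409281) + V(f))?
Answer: √15277/91662 ≈ 0.0013484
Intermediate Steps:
V(N) = 0 (V(N) = -(N - N)/3 = -⅓*0 = 0)
√(1/(140691 + 409281) + V(f)) = √(1/(140691 + 409281) + 0) = √(1/549972 + 0) = √(1/549972) = √15277/91662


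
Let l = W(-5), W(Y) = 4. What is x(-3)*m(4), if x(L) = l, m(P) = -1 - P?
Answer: -20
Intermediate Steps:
l = 4
x(L) = 4
x(-3)*m(4) = 4*(-1 - 1*4) = 4*(-1 - 4) = 4*(-5) = -20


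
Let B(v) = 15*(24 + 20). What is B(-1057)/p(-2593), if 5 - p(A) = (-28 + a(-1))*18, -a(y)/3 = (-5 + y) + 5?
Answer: 132/91 ≈ 1.4506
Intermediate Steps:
a(y) = -3*y (a(y) = -3*((-5 + y) + 5) = -3*y)
p(A) = 455 (p(A) = 5 - (-28 - 3*(-1))*18 = 5 - (-28 + 3)*18 = 5 - (-25)*18 = 5 - 1*(-450) = 5 + 450 = 455)
B(v) = 660 (B(v) = 15*44 = 660)
B(-1057)/p(-2593) = 660/455 = 660*(1/455) = 132/91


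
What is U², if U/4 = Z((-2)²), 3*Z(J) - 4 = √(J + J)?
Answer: 128/3 + 256*√2/9 ≈ 82.893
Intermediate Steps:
Z(J) = 4/3 + √2*√J/3 (Z(J) = 4/3 + √(J + J)/3 = 4/3 + √(2*J)/3 = 4/3 + (√2*√J)/3 = 4/3 + √2*√J/3)
U = 16/3 + 8*√2/3 (U = 4*(4/3 + √2*√((-2)²)/3) = 4*(4/3 + √2*√4/3) = 4*(4/3 + (⅓)*√2*2) = 4*(4/3 + 2*√2/3) = 16/3 + 8*√2/3 ≈ 9.1046)
U² = (16/3 + 8*√2/3)²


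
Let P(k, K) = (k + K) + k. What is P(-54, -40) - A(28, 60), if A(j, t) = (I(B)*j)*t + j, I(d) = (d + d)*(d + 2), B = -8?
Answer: -161456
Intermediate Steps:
I(d) = 2*d*(2 + d) (I(d) = (2*d)*(2 + d) = 2*d*(2 + d))
A(j, t) = j + 96*j*t (A(j, t) = ((2*(-8)*(2 - 8))*j)*t + j = ((2*(-8)*(-6))*j)*t + j = (96*j)*t + j = 96*j*t + j = j + 96*j*t)
P(k, K) = K + 2*k (P(k, K) = (K + k) + k = K + 2*k)
P(-54, -40) - A(28, 60) = (-40 + 2*(-54)) - 28*(1 + 96*60) = (-40 - 108) - 28*(1 + 5760) = -148 - 28*5761 = -148 - 1*161308 = -148 - 161308 = -161456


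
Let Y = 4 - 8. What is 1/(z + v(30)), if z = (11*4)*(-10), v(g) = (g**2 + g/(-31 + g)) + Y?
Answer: 1/426 ≈ 0.0023474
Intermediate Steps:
Y = -4
v(g) = -4 + g**2 + g/(-31 + g) (v(g) = (g**2 + g/(-31 + g)) - 4 = -4 + g**2 + g/(-31 + g))
z = -440 (z = 44*(-10) = -440)
1/(z + v(30)) = 1/(-440 + (124 + 30**3 - 31*30**2 - 3*30)/(-31 + 30)) = 1/(-440 + (124 + 27000 - 31*900 - 90)/(-1)) = 1/(-440 - (124 + 27000 - 27900 - 90)) = 1/(-440 - 1*(-866)) = 1/(-440 + 866) = 1/426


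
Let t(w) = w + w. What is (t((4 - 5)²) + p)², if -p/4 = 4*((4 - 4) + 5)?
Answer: 6084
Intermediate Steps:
p = -80 (p = -16*((4 - 4) + 5) = -16*(0 + 5) = -16*5 = -4*20 = -80)
t(w) = 2*w
(t((4 - 5)²) + p)² = (2*(4 - 5)² - 80)² = (2*(-1)² - 80)² = (2*1 - 80)² = (2 - 80)² = (-78)² = 6084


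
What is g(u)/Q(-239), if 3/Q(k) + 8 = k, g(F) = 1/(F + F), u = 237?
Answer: -247/1422 ≈ -0.17370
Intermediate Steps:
g(F) = 1/(2*F)
Q(k) = 3/(-8 + k)
g(u)/Q(-239) = ((1/2)/237)/((3/(-8 - 239))) = ((1/2)*(1/237))/((3/(-247))) = 1/(474*((3*(-1/247)))) = 1/(474*(-3/247)) = (1/474)*(-247/3) = -247/1422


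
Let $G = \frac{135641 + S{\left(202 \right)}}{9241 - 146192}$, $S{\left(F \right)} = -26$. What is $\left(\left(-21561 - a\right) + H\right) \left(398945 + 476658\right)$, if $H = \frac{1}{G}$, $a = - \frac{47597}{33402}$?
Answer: $- \frac{28505372721789921577}{1509937410} \approx -1.8878 \cdot 10^{10}$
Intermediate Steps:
$a = - \frac{47597}{33402}$ ($a = \left(-47597\right) \frac{1}{33402} = - \frac{47597}{33402} \approx -1.425$)
$G = - \frac{135615}{136951}$ ($G = \frac{135641 - 26}{9241 - 146192} = \frac{135615}{-136951} = 135615 \left(- \frac{1}{136951}\right) = - \frac{135615}{136951} \approx -0.99024$)
$H = - \frac{136951}{135615}$ ($H = \frac{1}{- \frac{135615}{136951}} = - \frac{136951}{135615} \approx -1.0099$)
$\left(\left(-21561 - a\right) + H\right) \left(398945 + 476658\right) = \left(\left(-21561 - - \frac{47597}{33402}\right) - \frac{136951}{135615}\right) \left(398945 + 476658\right) = \left(\left(-21561 + \frac{47597}{33402}\right) - \frac{136951}{135615}\right) 875603 = \left(- \frac{720132925}{33402} - \frac{136951}{135615}\right) 875603 = \left(- \frac{32555133687059}{1509937410}\right) 875603 = - \frac{28505372721789921577}{1509937410}$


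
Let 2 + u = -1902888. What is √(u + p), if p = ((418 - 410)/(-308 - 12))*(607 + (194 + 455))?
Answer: I*√47573035/5 ≈ 1379.5*I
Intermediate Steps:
u = -1902890 (u = -2 - 1902888 = -1902890)
p = -157/5 (p = (8/(-320))*(607 + 649) = (8*(-1/320))*1256 = -1/40*1256 = -157/5 ≈ -31.400)
√(u + p) = √(-1902890 - 157/5) = √(-9514607/5) = I*√47573035/5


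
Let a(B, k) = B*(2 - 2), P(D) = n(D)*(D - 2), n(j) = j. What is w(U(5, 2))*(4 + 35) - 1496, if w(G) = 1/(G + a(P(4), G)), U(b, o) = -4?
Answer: -6023/4 ≈ -1505.8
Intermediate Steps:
P(D) = D*(-2 + D) (P(D) = D*(D - 2) = D*(-2 + D))
a(B, k) = 0 (a(B, k) = B*0 = 0)
w(G) = 1/G (w(G) = 1/(G + 0) = 1/G)
w(U(5, 2))*(4 + 35) - 1496 = (4 + 35)/(-4) - 1496 = -¼*39 - 1496 = -39/4 - 1496 = -6023/4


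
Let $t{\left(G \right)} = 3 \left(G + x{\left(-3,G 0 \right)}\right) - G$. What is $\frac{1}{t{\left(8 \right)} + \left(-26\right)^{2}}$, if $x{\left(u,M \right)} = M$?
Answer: $\frac{1}{692} \approx 0.0014451$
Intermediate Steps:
$t{\left(G \right)} = 2 G$ ($t{\left(G \right)} = 3 \left(G + G 0\right) - G = 3 \left(G + 0\right) - G = 3 G - G = 2 G$)
$\frac{1}{t{\left(8 \right)} + \left(-26\right)^{2}} = \frac{1}{2 \cdot 8 + \left(-26\right)^{2}} = \frac{1}{16 + 676} = \frac{1}{692}$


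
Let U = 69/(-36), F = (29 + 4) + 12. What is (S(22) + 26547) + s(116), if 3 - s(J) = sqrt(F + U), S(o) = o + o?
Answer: 26594 - sqrt(1551)/6 ≈ 26587.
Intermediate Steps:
F = 45 (F = 33 + 12 = 45)
U = -23/12 (U = 69*(-1/36) = -23/12 ≈ -1.9167)
S(o) = 2*o
s(J) = 3 - sqrt(1551)/6 (s(J) = 3 - sqrt(45 - 23/12) = 3 - sqrt(517/12) = 3 - sqrt(1551)/6)
(S(22) + 26547) + s(116) = (2*22 + 26547) + (3 - sqrt(1551)/6) = (44 + 26547) + (3 - sqrt(1551)/6) = 26591 + (3 - sqrt(1551)/6) = 26594 - sqrt(1551)/6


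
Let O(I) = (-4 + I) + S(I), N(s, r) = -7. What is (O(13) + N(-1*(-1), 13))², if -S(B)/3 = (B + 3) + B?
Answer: 7225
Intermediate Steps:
S(B) = -9 - 6*B (S(B) = -3*((B + 3) + B) = -3*((3 + B) + B) = -3*(3 + 2*B) = -9 - 6*B)
O(I) = -13 - 5*I (O(I) = (-4 + I) + (-9 - 6*I) = -13 - 5*I)
(O(13) + N(-1*(-1), 13))² = ((-13 - 5*13) - 7)² = ((-13 - 65) - 7)² = (-78 - 7)² = (-85)² = 7225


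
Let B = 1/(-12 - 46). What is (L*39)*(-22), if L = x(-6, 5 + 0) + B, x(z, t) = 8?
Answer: -198627/29 ≈ -6849.2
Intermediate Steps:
B = -1/58 (B = 1/(-58) = -1/58 ≈ -0.017241)
L = 463/58 (L = 8 - 1/58 = 463/58 ≈ 7.9828)
(L*39)*(-22) = ((463/58)*39)*(-22) = (18057/58)*(-22) = -198627/29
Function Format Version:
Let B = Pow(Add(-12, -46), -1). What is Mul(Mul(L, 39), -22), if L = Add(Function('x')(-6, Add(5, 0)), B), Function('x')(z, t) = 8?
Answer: Rational(-198627, 29) ≈ -6849.2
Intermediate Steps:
B = Rational(-1, 58) (B = Pow(-58, -1) = Rational(-1, 58) ≈ -0.017241)
L = Rational(463, 58) (L = Add(8, Rational(-1, 58)) = Rational(463, 58) ≈ 7.9828)
Mul(Mul(L, 39), -22) = Mul(Mul(Rational(463, 58), 39), -22) = Mul(Rational(18057, 58), -22) = Rational(-198627, 29)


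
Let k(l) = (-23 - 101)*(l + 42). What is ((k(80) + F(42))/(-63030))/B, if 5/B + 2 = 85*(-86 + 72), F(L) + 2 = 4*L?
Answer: -8917352/157575 ≈ -56.591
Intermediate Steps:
k(l) = -5208 - 124*l (k(l) = -124*(42 + l) = -5208 - 124*l)
F(L) = -2 + 4*L
B = -5/1192 (B = 5/(-2 + 85*(-86 + 72)) = 5/(-2 + 85*(-14)) = 5/(-2 - 1190) = 5/(-1192) = 5*(-1/1192) = -5/1192 ≈ -0.0041946)
((k(80) + F(42))/(-63030))/B = (((-5208 - 124*80) + (-2 + 4*42))/(-63030))/(-5/1192) = (((-5208 - 9920) + (-2 + 168))*(-1/63030))*(-1192/5) = ((-15128 + 166)*(-1/63030))*(-1192/5) = -14962*(-1/63030)*(-1192/5) = (7481/31515)*(-1192/5) = -8917352/157575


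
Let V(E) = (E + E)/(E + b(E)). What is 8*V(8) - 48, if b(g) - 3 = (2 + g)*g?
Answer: -4240/91 ≈ -46.593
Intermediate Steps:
b(g) = 3 + g*(2 + g) (b(g) = 3 + (2 + g)*g = 3 + g*(2 + g))
V(E) = 2*E/(3 + E² + 3*E) (V(E) = (E + E)/(E + (3 + E² + 2*E)) = (2*E)/(3 + E² + 3*E) = 2*E/(3 + E² + 3*E))
8*V(8) - 48 = 8*(2*8/(3 + 8² + 3*8)) - 48 = 8*(2*8/(3 + 64 + 24)) - 48 = 8*(2*8/91) - 48 = 8*(2*8*(1/91)) - 48 = 8*(16/91) - 48 = 128/91 - 48 = -4240/91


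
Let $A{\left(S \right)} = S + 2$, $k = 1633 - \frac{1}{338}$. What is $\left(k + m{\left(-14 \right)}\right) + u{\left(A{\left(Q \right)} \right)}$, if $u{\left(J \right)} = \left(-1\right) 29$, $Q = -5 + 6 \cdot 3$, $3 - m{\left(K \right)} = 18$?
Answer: $\frac{537081}{338} \approx 1589.0$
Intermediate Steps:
$m{\left(K \right)} = -15$ ($m{\left(K \right)} = 3 - 18 = -15$)
$Q = 13$ ($Q = -5 + 18 = 13$)
$k = \frac{551953}{338}$ ($k = 1633 - \frac{1}{338} = \frac{551953}{338} \approx 1633.0$)
$A{\left(S \right)} = 2 + S$
$u{\left(J \right)} = -29$
$\left(k + m{\left(-14 \right)}\right) + u{\left(A{\left(Q \right)} \right)} = \left(\frac{551953}{338} - 15\right) - 29 = \frac{546883}{338} - 29 = \frac{537081}{338}$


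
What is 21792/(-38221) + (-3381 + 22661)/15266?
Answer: 202112104/291740893 ≈ 0.69278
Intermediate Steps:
21792/(-38221) + (-3381 + 22661)/15266 = 21792*(-1/38221) + 19280*(1/15266) = -21792/38221 + 9640/7633 = 202112104/291740893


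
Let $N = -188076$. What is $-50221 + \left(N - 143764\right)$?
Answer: $-382061$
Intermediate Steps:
$-50221 + \left(N - 143764\right) = -50221 - 331840 = -382061$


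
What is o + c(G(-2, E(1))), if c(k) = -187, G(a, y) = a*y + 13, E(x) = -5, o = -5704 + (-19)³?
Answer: -12750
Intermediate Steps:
o = -12563 (o = -5704 - 6859 = -12563)
G(a, y) = 13 + a*y
o + c(G(-2, E(1))) = -12563 - 187 = -12750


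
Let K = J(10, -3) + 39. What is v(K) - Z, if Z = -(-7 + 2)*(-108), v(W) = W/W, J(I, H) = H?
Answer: 541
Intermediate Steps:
K = 36 (K = -3 + 39 = 36)
v(W) = 1
Z = -540 (Z = -1*(-5)*(-108) = 5*(-108) = -540)
v(K) - Z = 1 - 1*(-540) = 1 + 540 = 541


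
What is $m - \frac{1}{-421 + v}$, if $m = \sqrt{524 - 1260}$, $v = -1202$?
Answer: $\frac{1}{1623} + 4 i \sqrt{46} \approx 0.00061614 + 27.129 i$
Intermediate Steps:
$m = 4 i \sqrt{46}$ ($m = \sqrt{524 - 1260} = \sqrt{-736} = 4 i \sqrt{46} \approx 27.129 i$)
$m - \frac{1}{-421 + v} = 4 i \sqrt{46} - \frac{1}{-421 - 1202} = 4 i \sqrt{46} - \frac{1}{-1623} = 4 i \sqrt{46} - - \frac{1}{1623} = 4 i \sqrt{46} + \frac{1}{1623} = \frac{1}{1623} + 4 i \sqrt{46}$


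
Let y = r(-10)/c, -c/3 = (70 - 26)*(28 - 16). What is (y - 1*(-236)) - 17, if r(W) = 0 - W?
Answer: 173443/792 ≈ 218.99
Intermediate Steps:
r(W) = -W
c = -1584 (c = -3*(70 - 26)*(28 - 16) = -132*12 = -3*528 = -1584)
y = -5/792 (y = -1*(-10)/(-1584) = 10*(-1/1584) = -5/792 ≈ -0.0063131)
(y - 1*(-236)) - 17 = (-5/792 - 1*(-236)) - 17 = (-5/792 + 236) - 17 = 186907/792 - 17 = 173443/792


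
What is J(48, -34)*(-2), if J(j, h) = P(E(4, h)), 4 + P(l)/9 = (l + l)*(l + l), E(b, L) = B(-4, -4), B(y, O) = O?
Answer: -1080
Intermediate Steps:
E(b, L) = -4
P(l) = -36 + 36*l**2 (P(l) = -36 + 9*((l + l)*(l + l)) = -36 + 9*((2*l)*(2*l)) = -36 + 9*(4*l**2) = -36 + 36*l**2)
J(j, h) = 540 (J(j, h) = -36 + 36*(-4)**2 = -36 + 36*16 = -36 + 576 = 540)
J(48, -34)*(-2) = 540*(-2) = -1080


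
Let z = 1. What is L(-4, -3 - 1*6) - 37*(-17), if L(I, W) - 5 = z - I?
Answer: 639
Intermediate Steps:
L(I, W) = 6 - I (L(I, W) = 5 + (1 - I) = 6 - I)
L(-4, -3 - 1*6) - 37*(-17) = (6 - 1*(-4)) - 37*(-17) = (6 + 4) + 629 = 10 + 629 = 639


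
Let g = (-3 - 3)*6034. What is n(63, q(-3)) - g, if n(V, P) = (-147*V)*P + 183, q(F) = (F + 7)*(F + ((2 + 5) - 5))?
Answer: 73431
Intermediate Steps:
q(F) = (2 + F)*(7 + F) (q(F) = (7 + F)*(F + (7 - 5)) = (7 + F)*(F + 2) = (7 + F)*(2 + F) = (2 + F)*(7 + F))
n(V, P) = 183 - 147*P*V (n(V, P) = -147*P*V + 183 = 183 - 147*P*V)
g = -36204 (g = -6*6034 = -36204)
n(63, q(-3)) - g = (183 - 147*(14 + (-3)**2 + 9*(-3))*63) - 1*(-36204) = (183 - 147*(14 + 9 - 27)*63) + 36204 = (183 - 147*(-4)*63) + 36204 = (183 + 37044) + 36204 = 37227 + 36204 = 73431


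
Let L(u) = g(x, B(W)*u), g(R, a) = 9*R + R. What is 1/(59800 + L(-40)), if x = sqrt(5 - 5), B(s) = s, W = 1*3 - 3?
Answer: 1/59800 ≈ 1.6722e-5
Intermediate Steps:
W = 0 (W = 3 - 3 = 0)
x = 0 (x = sqrt(0) = 0)
g(R, a) = 10*R
L(u) = 0 (L(u) = 10*0 = 0)
1/(59800 + L(-40)) = 1/(59800 + 0) = 1/59800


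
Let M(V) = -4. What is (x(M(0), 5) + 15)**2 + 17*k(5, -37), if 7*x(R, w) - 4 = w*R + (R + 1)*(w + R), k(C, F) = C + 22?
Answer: 29887/49 ≈ 609.94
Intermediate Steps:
k(C, F) = 22 + C
x(R, w) = 4/7 + R*w/7 + (1 + R)*(R + w)/7 (x(R, w) = 4/7 + (w*R + (R + 1)*(w + R))/7 = 4/7 + (R*w + (1 + R)*(R + w))/7 = 4/7 + (R*w/7 + (1 + R)*(R + w)/7) = 4/7 + R*w/7 + (1 + R)*(R + w)/7)
(x(M(0), 5) + 15)**2 + 17*k(5, -37) = ((4/7 + (1/7)*(-4) + (1/7)*5 + (1/7)*(-4)**2 + (2/7)*(-4)*5) + 15)**2 + 17*(22 + 5) = ((4/7 - 4/7 + 5/7 + (1/7)*16 - 40/7) + 15)**2 + 17*27 = ((4/7 - 4/7 + 5/7 + 16/7 - 40/7) + 15)**2 + 459 = (-19/7 + 15)**2 + 459 = (86/7)**2 + 459 = 7396/49 + 459 = 29887/49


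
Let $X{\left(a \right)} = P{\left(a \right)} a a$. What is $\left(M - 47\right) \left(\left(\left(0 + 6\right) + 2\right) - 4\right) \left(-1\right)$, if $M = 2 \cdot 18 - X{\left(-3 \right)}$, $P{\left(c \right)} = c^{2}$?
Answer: $368$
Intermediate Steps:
$X{\left(a \right)} = a^{4}$ ($X{\left(a \right)} = a^{2} a a = a^{3} a = a^{4}$)
$M = -45$ ($M = 2 \cdot 18 - \left(-3\right)^{4} = 36 - 81 = -45$)
$\left(M - 47\right) \left(\left(\left(0 + 6\right) + 2\right) - 4\right) \left(-1\right) = \left(-45 - 47\right) \left(\left(\left(0 + 6\right) + 2\right) - 4\right) \left(-1\right) = - 92 \left(\left(6 + 2\right) - 4\right) \left(-1\right) = - 92 \left(8 - 4\right) \left(-1\right) = - 92 \cdot 4 \left(-1\right) = \left(-92\right) \left(-4\right) = 368$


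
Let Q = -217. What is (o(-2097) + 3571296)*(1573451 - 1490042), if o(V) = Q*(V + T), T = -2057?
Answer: 373064602026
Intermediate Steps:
o(V) = 446369 - 217*V (o(V) = -217*(V - 2057) = -217*(-2057 + V) = 446369 - 217*V)
(o(-2097) + 3571296)*(1573451 - 1490042) = ((446369 - 217*(-2097)) + 3571296)*(1573451 - 1490042) = ((446369 + 455049) + 3571296)*83409 = (901418 + 3571296)*83409 = 4472714*83409 = 373064602026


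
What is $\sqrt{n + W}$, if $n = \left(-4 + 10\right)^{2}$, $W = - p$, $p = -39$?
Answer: $5 \sqrt{3} \approx 8.6602$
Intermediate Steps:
$W = 39$ ($W = \left(-1\right) \left(-39\right) = 39$)
$n = 36$ ($n = 6^{2} = 36$)
$\sqrt{n + W} = \sqrt{36 + 39} = \sqrt{75} = 5 \sqrt{3}$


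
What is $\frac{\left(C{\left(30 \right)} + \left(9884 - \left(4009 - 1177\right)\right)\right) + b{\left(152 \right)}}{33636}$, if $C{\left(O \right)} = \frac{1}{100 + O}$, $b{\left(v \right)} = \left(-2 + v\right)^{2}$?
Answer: $\frac{1280587}{1457560} \approx 0.87858$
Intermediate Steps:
$\frac{\left(C{\left(30 \right)} + \left(9884 - \left(4009 - 1177\right)\right)\right) + b{\left(152 \right)}}{33636} = \frac{\left(\frac{1}{100 + 30} + \left(9884 - \left(4009 - 1177\right)\right)\right) + \left(-2 + 152\right)^{2}}{33636} = \left(\left(\frac{1}{130} + \left(9884 - 2832\right)\right) + 150^{2}\right) \frac{1}{33636} = \left(\left(\frac{1}{130} + \left(9884 - 2832\right)\right) + 22500\right) \frac{1}{33636} = \left(\left(\frac{1}{130} + 7052\right) + 22500\right) \frac{1}{33636} = \left(\frac{916761}{130} + 22500\right) \frac{1}{33636} = \frac{3841761}{130} \cdot \frac{1}{33636} = \frac{1280587}{1457560}$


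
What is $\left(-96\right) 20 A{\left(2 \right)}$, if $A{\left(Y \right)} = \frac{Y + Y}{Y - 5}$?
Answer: $2560$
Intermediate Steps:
$A{\left(Y \right)} = \frac{2 Y}{-5 + Y}$
$\left(-96\right) 20 A{\left(2 \right)} = \left(-96\right) 20 \cdot 2 \cdot 2 \frac{1}{-5 + 2} = - 1920 \cdot 2 \cdot 2 \frac{1}{-3} = - 1920 \cdot 2 \cdot 2 \left(- \frac{1}{3}\right) = \left(-1920\right) \left(- \frac{4}{3}\right) = 2560$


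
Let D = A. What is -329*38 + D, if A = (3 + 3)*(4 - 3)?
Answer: -12496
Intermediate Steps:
A = 6 (A = 6*1 = 6)
D = 6
-329*38 + D = -329*38 + 6 = -12502 + 6 = -12496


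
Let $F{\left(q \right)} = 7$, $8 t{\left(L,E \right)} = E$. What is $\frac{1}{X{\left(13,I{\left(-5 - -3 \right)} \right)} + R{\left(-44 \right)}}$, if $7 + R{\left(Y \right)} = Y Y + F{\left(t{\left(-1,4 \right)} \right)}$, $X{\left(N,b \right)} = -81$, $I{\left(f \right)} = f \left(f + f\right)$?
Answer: $\frac{1}{1855} \approx 0.00053908$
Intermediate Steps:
$I{\left(f \right)} = 2 f^{2}$ ($I{\left(f \right)} = f 2 f = 2 f^{2}$)
$t{\left(L,E \right)} = \frac{E}{8}$
$R{\left(Y \right)} = Y^{2}$ ($R{\left(Y \right)} = -7 + \left(Y Y + 7\right) = -7 + \left(Y^{2} + 7\right) = -7 + \left(7 + Y^{2}\right) = Y^{2}$)
$\frac{1}{X{\left(13,I{\left(-5 - -3 \right)} \right)} + R{\left(-44 \right)}} = \frac{1}{-81 + \left(-44\right)^{2}} = \frac{1}{-81 + 1936} = \frac{1}{1855}$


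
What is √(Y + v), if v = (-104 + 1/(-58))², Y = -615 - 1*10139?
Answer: √220633/58 ≈ 8.0986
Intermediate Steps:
Y = -10754 (Y = -615 - 10139 = -10754)
v = 36397089/3364 (v = (-104 - 1/58)² = (-6033/58)² = 36397089/3364 ≈ 10820.)
√(Y + v) = √(-10754 + 36397089/3364) = √(220633/3364) = √220633/58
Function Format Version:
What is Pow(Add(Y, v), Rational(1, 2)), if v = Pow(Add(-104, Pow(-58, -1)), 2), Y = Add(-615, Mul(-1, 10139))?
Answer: Mul(Rational(1, 58), Pow(220633, Rational(1, 2))) ≈ 8.0986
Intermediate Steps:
Y = -10754 (Y = Add(-615, -10139) = -10754)
v = Rational(36397089, 3364) (v = Pow(Add(-104, Rational(-1, 58)), 2) = Pow(Rational(-6033, 58), 2) = Rational(36397089, 3364) ≈ 10820.)
Pow(Add(Y, v), Rational(1, 2)) = Pow(Add(-10754, Rational(36397089, 3364)), Rational(1, 2)) = Pow(Rational(220633, 3364), Rational(1, 2)) = Mul(Rational(1, 58), Pow(220633, Rational(1, 2)))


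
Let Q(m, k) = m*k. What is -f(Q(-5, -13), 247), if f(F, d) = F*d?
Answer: -16055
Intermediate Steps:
Q(m, k) = k*m
-f(Q(-5, -13), 247) = -(-13*(-5))*247 = -65*247 = -1*16055 = -16055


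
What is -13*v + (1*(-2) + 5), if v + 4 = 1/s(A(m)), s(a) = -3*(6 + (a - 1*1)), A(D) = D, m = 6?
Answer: 1828/33 ≈ 55.394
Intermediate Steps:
s(a) = -15 - 3*a (s(a) = -3*(6 + (a - 1)) = -3*(6 + (-1 + a)) = -3*(5 + a) = -15 - 3*a)
v = -133/33 (v = -4 + 1/(-15 - 3*6) = -4 + 1/(-15 - 18) = -4 + 1/(-33) = -4 + 1*(-1/33) = -4 - 1/33 = -133/33 ≈ -4.0303)
-13*v + (1*(-2) + 5) = -13*(-133/33) + (1*(-2) + 5) = 1729/33 + (-2 + 5) = 1729/33 + 3 = 1828/33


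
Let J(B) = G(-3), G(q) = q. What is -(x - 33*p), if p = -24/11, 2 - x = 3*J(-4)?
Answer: -83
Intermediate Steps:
J(B) = -3
x = 11 (x = 2 - 3*(-3) = 2 - 1*(-9) = 2 + 9 = 11)
p = -24/11 (p = -24*1/11 = -24/11 ≈ -2.1818)
-(x - 33*p) = -(11 - 33*(-24/11)) = -(11 + 72) = -1*83 = -83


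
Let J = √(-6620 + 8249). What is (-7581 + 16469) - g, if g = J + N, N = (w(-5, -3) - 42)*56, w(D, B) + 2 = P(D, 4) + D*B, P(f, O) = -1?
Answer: 10568 - 3*√181 ≈ 10528.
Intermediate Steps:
w(D, B) = -3 + B*D (w(D, B) = -2 + (-1 + D*B) = -2 + (-1 + B*D) = -3 + B*D)
N = -1680 (N = ((-3 - 3*(-5)) - 42)*56 = ((-3 + 15) - 42)*56 = (12 - 42)*56 = -30*56 = -1680)
J = 3*√181 (J = √1629 = 3*√181 ≈ 40.361)
g = -1680 + 3*√181 (g = 3*√181 - 1680 = -1680 + 3*√181 ≈ -1639.6)
(-7581 + 16469) - g = (-7581 + 16469) - (-1680 + 3*√181) = 8888 + (1680 - 3*√181) = 10568 - 3*√181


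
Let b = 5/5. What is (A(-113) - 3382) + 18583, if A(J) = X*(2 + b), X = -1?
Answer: 15198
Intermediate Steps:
b = 1 (b = 5*(⅕) = 1)
A(J) = -3 (A(J) = -(2 + 1) = -1*3 = -3)
(A(-113) - 3382) + 18583 = (-3 - 3382) + 18583 = -3385 + 18583 = 15198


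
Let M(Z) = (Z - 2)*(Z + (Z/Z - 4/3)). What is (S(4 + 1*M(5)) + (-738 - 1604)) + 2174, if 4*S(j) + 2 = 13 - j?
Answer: -679/4 ≈ -169.75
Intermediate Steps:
M(Z) = (-2 + Z)*(-⅓ + Z) (M(Z) = (-2 + Z)*(Z + (1 - 4*⅓)) = (-2 + Z)*(Z + (1 - 4/3)) = (-2 + Z)*(Z - ⅓) = (-2 + Z)*(-⅓ + Z))
S(j) = 11/4 - j/4 (S(j) = -½ + (13 - j)/4 = -½ + (13/4 - j/4) = 11/4 - j/4)
(S(4 + 1*M(5)) + (-738 - 1604)) + 2174 = ((11/4 - (4 + 1*(⅔ + 5² - 7/3*5))/4) + (-738 - 1604)) + 2174 = ((11/4 - (4 + 1*(⅔ + 25 - 35/3))/4) - 2342) + 2174 = ((11/4 - (4 + 1*14)/4) - 2342) + 2174 = ((11/4 - (4 + 14)/4) - 2342) + 2174 = ((11/4 - ¼*18) - 2342) + 2174 = ((11/4 - 9/2) - 2342) + 2174 = (-7/4 - 2342) + 2174 = -9375/4 + 2174 = -679/4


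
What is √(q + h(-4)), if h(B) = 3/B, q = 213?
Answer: √849/2 ≈ 14.569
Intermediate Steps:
√(q + h(-4)) = √(213 + 3/(-4)) = √(213 + 3*(-¼)) = √(213 - ¾) = √(849/4) = √849/2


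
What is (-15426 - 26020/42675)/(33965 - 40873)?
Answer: 65833057/29479890 ≈ 2.2332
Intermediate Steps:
(-15426 - 26020/42675)/(33965 - 40873) = (-15426 - 26020*1/42675)/(-6908) = (-15426 - 5204/8535)*(-1/6908) = -131666114/8535*(-1/6908) = 65833057/29479890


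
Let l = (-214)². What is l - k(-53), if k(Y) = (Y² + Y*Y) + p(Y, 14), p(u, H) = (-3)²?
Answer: 40169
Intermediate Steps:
p(u, H) = 9
k(Y) = 9 + 2*Y² (k(Y) = (Y² + Y*Y) + 9 = (Y² + Y²) + 9 = 2*Y² + 9 = 9 + 2*Y²)
l = 45796
l - k(-53) = 45796 - (9 + 2*(-53)²) = 45796 - (9 + 2*2809) = 45796 - (9 + 5618) = 45796 - 1*5627 = 45796 - 5627 = 40169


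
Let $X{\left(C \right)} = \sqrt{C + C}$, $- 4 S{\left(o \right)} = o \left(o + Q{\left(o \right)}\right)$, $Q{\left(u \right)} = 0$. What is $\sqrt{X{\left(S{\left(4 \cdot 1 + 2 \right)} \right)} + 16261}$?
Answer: $\sqrt{16261 + 3 i \sqrt{2}} \approx 127.52 + 0.0166 i$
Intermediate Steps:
$S{\left(o \right)} = - \frac{o^{2}}{4}$ ($S{\left(o \right)} = - \frac{o \left(o + 0\right)}{4} = - \frac{o o}{4} = - \frac{o^{2}}{4}$)
$X{\left(C \right)} = \sqrt{2} \sqrt{C}$ ($X{\left(C \right)} = \sqrt{2 C} = \sqrt{2} \sqrt{C}$)
$\sqrt{X{\left(S{\left(4 \cdot 1 + 2 \right)} \right)} + 16261} = \sqrt{\sqrt{2} \sqrt{- \frac{\left(4 \cdot 1 + 2\right)^{2}}{4}} + 16261} = \sqrt{\sqrt{2} \sqrt{- \frac{\left(4 + 2\right)^{2}}{4}} + 16261} = \sqrt{\sqrt{2} \sqrt{- \frac{6^{2}}{4}} + 16261} = \sqrt{\sqrt{2} \sqrt{\left(- \frac{1}{4}\right) 36} + 16261} = \sqrt{\sqrt{2} \sqrt{-9} + 16261} = \sqrt{\sqrt{2} \cdot 3 i + 16261} = \sqrt{3 i \sqrt{2} + 16261} = \sqrt{16261 + 3 i \sqrt{2}}$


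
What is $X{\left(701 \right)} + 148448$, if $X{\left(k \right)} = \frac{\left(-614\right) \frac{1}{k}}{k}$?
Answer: $\frac{72947495034}{491401} \approx 1.4845 \cdot 10^{5}$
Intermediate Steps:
$X{\left(k \right)} = - \frac{614}{k^{2}}$
$X{\left(701 \right)} + 148448 = - \frac{614}{491401} + 148448 = \frac{72947495034}{491401}$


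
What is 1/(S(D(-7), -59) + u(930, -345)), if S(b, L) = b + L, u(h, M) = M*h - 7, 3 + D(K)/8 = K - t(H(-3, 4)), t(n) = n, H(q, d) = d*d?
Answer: -1/321124 ≈ -3.1141e-6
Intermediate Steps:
H(q, d) = d²
D(K) = -152 + 8*K (D(K) = -24 + 8*(K - 1*4²) = -24 + 8*(K - 1*16) = -24 + 8*(K - 16) = -24 + 8*(-16 + K) = -24 + (-128 + 8*K) = -152 + 8*K)
u(h, M) = -7 + M*h
S(b, L) = L + b
1/(S(D(-7), -59) + u(930, -345)) = 1/((-59 + (-152 + 8*(-7))) + (-7 - 345*930)) = 1/((-59 + (-152 - 56)) + (-7 - 320850)) = 1/((-59 - 208) - 320857) = 1/(-267 - 320857) = 1/(-321124) = -1/321124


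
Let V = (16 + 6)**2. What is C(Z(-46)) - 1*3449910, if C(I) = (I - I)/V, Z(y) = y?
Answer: -3449910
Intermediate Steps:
V = 484 (V = 22**2 = 484)
C(I) = 0 (C(I) = (I - I)/484 = 0*(1/484) = 0)
C(Z(-46)) - 1*3449910 = 0 - 1*3449910 = 0 - 3449910 = -3449910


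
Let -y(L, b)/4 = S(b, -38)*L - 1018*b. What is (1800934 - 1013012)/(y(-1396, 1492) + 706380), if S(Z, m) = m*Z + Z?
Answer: -393961/150738666 ≈ -0.0026135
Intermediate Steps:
S(Z, m) = Z + Z*m (S(Z, m) = Z*m + Z = Z + Z*m)
y(L, b) = 4072*b + 148*L*b (y(L, b) = -4*((b*(1 - 38))*L - 1018*b) = -4*((b*(-37))*L - 1018*b) = -4*((-37*b)*L - 1018*b) = -4*(-37*L*b - 1018*b) = -4*(-1018*b - 37*L*b) = 4072*b + 148*L*b)
(1800934 - 1013012)/(y(-1396, 1492) + 706380) = (1800934 - 1013012)/(4*1492*(1018 + 37*(-1396)) + 706380) = 787922/(4*1492*(1018 - 51652) + 706380) = 787922/(4*1492*(-50634) + 706380) = 787922/(-302183712 + 706380) = 787922/(-301477332) = 787922*(-1/301477332) = -393961/150738666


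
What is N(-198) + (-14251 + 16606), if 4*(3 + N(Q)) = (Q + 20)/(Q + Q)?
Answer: 1862873/792 ≈ 2352.1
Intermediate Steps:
N(Q) = -3 + (20 + Q)/(8*Q) (N(Q) = -3 + ((Q + 20)/(Q + Q))/4 = -3 + ((20 + Q)/((2*Q)))/4 = -3 + ((20 + Q)*(1/(2*Q)))/4 = -3 + ((20 + Q)/(2*Q))/4 = -3 + (20 + Q)/(8*Q))
N(-198) + (-14251 + 16606) = (⅛)*(20 - 23*(-198))/(-198) + (-14251 + 16606) = (⅛)*(-1/198)*(20 + 4554) + 2355 = (⅛)*(-1/198)*4574 + 2355 = -2287/792 + 2355 = 1862873/792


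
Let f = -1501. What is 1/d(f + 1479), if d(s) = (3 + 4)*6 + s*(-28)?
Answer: 1/658 ≈ 0.0015198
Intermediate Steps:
d(s) = 42 - 28*s (d(s) = 7*6 - 28*s = 42 - 28*s)
1/d(f + 1479) = 1/(42 - 28*(-1501 + 1479)) = 1/(42 - 28*(-22)) = 1/(42 + 616) = 1/658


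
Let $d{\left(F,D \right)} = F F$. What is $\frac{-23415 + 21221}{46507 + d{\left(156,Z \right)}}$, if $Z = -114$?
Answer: $- \frac{2194}{70843} \approx -0.03097$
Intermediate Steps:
$d{\left(F,D \right)} = F^{2}$
$\frac{-23415 + 21221}{46507 + d{\left(156,Z \right)}} = \frac{-23415 + 21221}{46507 + 156^{2}} = - \frac{2194}{46507 + 24336} = - \frac{2194}{70843}$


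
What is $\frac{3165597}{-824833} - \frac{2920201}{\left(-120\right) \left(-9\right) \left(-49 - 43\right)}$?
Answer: $\frac{2094144433513}{81955406880} \approx 25.552$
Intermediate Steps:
$\frac{3165597}{-824833} - \frac{2920201}{\left(-120\right) \left(-9\right) \left(-49 - 43\right)} = 3165597 \left(- \frac{1}{824833}\right) - \frac{2920201}{1080 \left(-92\right)} = - \frac{3165597}{824833} - \frac{2920201}{-99360} = - \frac{3165597}{824833} - - \frac{2920201}{99360} = - \frac{3165597}{824833} + \frac{2920201}{99360} = \frac{2094144433513}{81955406880}$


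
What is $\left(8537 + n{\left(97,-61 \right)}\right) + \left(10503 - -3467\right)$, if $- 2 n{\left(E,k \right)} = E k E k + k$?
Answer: $-17482907$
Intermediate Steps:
$n{\left(E,k \right)} = - \frac{k}{2} - \frac{E^{2} k^{2}}{2}$ ($n{\left(E,k \right)} = - \frac{E k E k + k}{2} = - \frac{k E^{2} k + k}{2} = - \frac{E^{2} k^{2} + k}{2} = - \frac{k + E^{2} k^{2}}{2} = - \frac{k}{2} - \frac{E^{2} k^{2}}{2}$)
$\left(8537 + n{\left(97,-61 \right)}\right) + \left(10503 - -3467\right) = \left(8537 - - \frac{61 \left(1 - 61 \cdot 97^{2}\right)}{2}\right) + \left(10503 - -3467\right) = \left(8537 - - \frac{61 \left(1 - 573949\right)}{2}\right) + \left(10503 + 3467\right) = \left(8537 - - \frac{61 \left(1 - 573949\right)}{2}\right) + 13970 = \left(8537 - \left(- \frac{61}{2}\right) \left(-573948\right)\right) + 13970 = \left(8537 - 17505414\right) + 13970 = -17496877 + 13970 = -17482907$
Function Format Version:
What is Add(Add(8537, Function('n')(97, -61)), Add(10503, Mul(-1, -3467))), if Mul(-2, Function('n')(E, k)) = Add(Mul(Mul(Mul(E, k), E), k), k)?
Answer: -17482907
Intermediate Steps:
Function('n')(E, k) = Add(Mul(Rational(-1, 2), k), Mul(Rational(-1, 2), Pow(E, 2), Pow(k, 2))) (Function('n')(E, k) = Mul(Rational(-1, 2), Add(Mul(Mul(Mul(E, k), E), k), k)) = Mul(Rational(-1, 2), Add(Mul(Mul(k, Pow(E, 2)), k), k)) = Mul(Rational(-1, 2), Add(Mul(Pow(E, 2), Pow(k, 2)), k)) = Mul(Rational(-1, 2), Add(k, Mul(Pow(E, 2), Pow(k, 2)))) = Add(Mul(Rational(-1, 2), k), Mul(Rational(-1, 2), Pow(E, 2), Pow(k, 2))))
Add(Add(8537, Function('n')(97, -61)), Add(10503, Mul(-1, -3467))) = Add(Add(8537, Mul(Rational(-1, 2), -61, Add(1, Mul(-61, Pow(97, 2))))), Add(10503, Mul(-1, -3467))) = Add(Add(8537, Mul(Rational(-1, 2), -61, Add(1, Mul(-61, 9409)))), Add(10503, 3467)) = Add(Add(8537, Mul(Rational(-1, 2), -61, Add(1, -573949))), 13970) = Add(Add(8537, Mul(Rational(-1, 2), -61, -573948)), 13970) = Add(Add(8537, -17505414), 13970) = Add(-17496877, 13970) = -17482907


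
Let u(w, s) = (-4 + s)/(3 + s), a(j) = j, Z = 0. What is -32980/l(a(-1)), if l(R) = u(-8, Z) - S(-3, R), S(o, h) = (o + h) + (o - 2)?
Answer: -98940/23 ≈ -4301.7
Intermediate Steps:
S(o, h) = -2 + h + 2*o (S(o, h) = (h + o) + (-2 + o) = -2 + h + 2*o)
u(w, s) = (-4 + s)/(3 + s)
l(R) = 20/3 - R (l(R) = (-4 + 0)/(3 + 0) - (-2 + R + 2*(-3)) = -4/3 - (-2 + R - 6) = (1/3)*(-4) - (-8 + R) = -4/3 + (8 - R) = 20/3 - R)
-32980/l(a(-1)) = -32980/(20/3 - 1*(-1)) = -32980/(20/3 + 1) = -32980/23/3 = -32980*3/23 = -98940/23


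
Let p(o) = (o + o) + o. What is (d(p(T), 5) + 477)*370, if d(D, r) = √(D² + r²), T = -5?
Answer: 176490 + 1850*√10 ≈ 1.8234e+5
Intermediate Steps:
p(o) = 3*o (p(o) = 2*o + o = 3*o)
(d(p(T), 5) + 477)*370 = (√((3*(-5))² + 5²) + 477)*370 = (√((-15)² + 25) + 477)*370 = (√(225 + 25) + 477)*370 = (√250 + 477)*370 = (5*√10 + 477)*370 = (477 + 5*√10)*370 = 176490 + 1850*√10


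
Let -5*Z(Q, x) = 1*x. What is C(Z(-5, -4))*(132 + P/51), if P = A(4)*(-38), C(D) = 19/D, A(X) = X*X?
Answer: 145445/51 ≈ 2851.9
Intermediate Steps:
Z(Q, x) = -x/5
A(X) = X**2
P = -608 (P = 4**2*(-38) = 16*(-38) = -608)
C(Z(-5, -4))*(132 + P/51) = (19/((-1/5*(-4))))*(132 - 608/51) = (19/(4/5))*(132 - 608*1/51) = (19*(5/4))*(132 - 608/51) = (95/4)*(6124/51) = 145445/51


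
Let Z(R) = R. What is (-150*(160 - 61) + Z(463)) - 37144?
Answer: -51531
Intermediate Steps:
(-150*(160 - 61) + Z(463)) - 37144 = (-150*(160 - 61) + 463) - 37144 = (-150*99 + 463) - 37144 = (-14850 + 463) - 37144 = -14387 - 37144 = -51531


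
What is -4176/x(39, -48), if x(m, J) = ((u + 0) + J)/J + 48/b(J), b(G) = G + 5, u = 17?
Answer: 8619264/971 ≈ 8876.7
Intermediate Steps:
b(G) = 5 + G
x(m, J) = 48/(5 + J) + (17 + J)/J (x(m, J) = ((17 + 0) + J)/J + 48/(5 + J) = (17 + J)/J + 48/(5 + J) = 48/(5 + J) + (17 + J)/J)
-4176/x(39, -48) = -4176*(-48*(5 - 48)/(85 + (-48)² + 70*(-48))) = -4176*2064/(85 + 2304 - 3360) = -4176/((-1/48*(-1/43)*(-971))) = -4176/(-971/2064) = -4176*(-2064/971) = 8619264/971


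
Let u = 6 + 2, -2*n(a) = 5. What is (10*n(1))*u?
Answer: -200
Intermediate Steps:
n(a) = -5/2 (n(a) = -½*5 = -5/2)
u = 8
(10*n(1))*u = (10*(-5/2))*8 = -25*8 = -200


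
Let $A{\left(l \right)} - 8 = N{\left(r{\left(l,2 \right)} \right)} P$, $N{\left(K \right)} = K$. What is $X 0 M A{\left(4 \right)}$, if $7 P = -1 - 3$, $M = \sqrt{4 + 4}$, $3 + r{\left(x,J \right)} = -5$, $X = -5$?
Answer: $0$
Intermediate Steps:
$r{\left(x,J \right)} = -8$ ($r{\left(x,J \right)} = -3 - 5 = -8$)
$M = 2 \sqrt{2}$ ($M = \sqrt{8} = 2 \sqrt{2} \approx 2.8284$)
$P = - \frac{4}{7}$ ($P = \frac{-1 - 3}{7} = \frac{1}{7} \left(-4\right) = - \frac{4}{7} \approx -0.57143$)
$A{\left(l \right)} = \frac{88}{7}$ ($A{\left(l \right)} = 8 - - \frac{32}{7} = 8 + \frac{32}{7} = \frac{88}{7}$)
$X 0 M A{\left(4 \right)} = \left(-5\right) 0 \cdot 2 \sqrt{2} \cdot \frac{88}{7} = 0 \cdot 2 \sqrt{2} \cdot \frac{88}{7} = 0 \cdot \frac{88}{7} = 0$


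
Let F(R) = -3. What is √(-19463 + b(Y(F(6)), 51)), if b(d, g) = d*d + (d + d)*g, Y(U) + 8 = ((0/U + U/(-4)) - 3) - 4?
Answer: I*√331415/4 ≈ 143.92*I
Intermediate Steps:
Y(U) = -15 - U/4 (Y(U) = -8 + (((0/U + U/(-4)) - 3) - 4) = -8 + (((0 + U*(-¼)) - 3) - 4) = -8 + (((0 - U/4) - 3) - 4) = -8 + ((-U/4 - 3) - 4) = -8 + ((-3 - U/4) - 4) = -8 + (-7 - U/4) = -15 - U/4)
b(d, g) = d² + 2*d*g (b(d, g) = d² + (2*d)*g = d² + 2*d*g)
√(-19463 + b(Y(F(6)), 51)) = √(-19463 + (-15 - ¼*(-3))*((-15 - ¼*(-3)) + 2*51)) = √(-19463 + (-15 + ¾)*((-15 + ¾) + 102)) = √(-19463 - 57*(-57/4 + 102)/4) = √(-19463 - 57/4*351/4) = √(-19463 - 20007/16) = √(-331415/16) = I*√331415/4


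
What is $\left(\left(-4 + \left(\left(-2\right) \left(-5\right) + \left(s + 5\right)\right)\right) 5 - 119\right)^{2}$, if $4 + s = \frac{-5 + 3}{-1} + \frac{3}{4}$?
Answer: $\frac{78961}{16} \approx 4935.1$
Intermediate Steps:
$s = - \frac{5}{4}$ ($s = -4 + \left(\frac{-5 + 3}{-1} + \frac{3}{4}\right) = -4 + \left(\left(-2\right) \left(-1\right) + 3 \cdot \frac{1}{4}\right) = -4 + \left(2 + \frac{3}{4}\right) = -4 + \frac{11}{4} = - \frac{5}{4} \approx -1.25$)
$\left(\left(-4 + \left(\left(-2\right) \left(-5\right) + \left(s + 5\right)\right)\right) 5 - 119\right)^{2} = \left(\left(-4 + \left(\left(-2\right) \left(-5\right) + \left(- \frac{5}{4} + 5\right)\right)\right) 5 - 119\right)^{2} = \left(\left(-4 + \left(10 + \frac{15}{4}\right)\right) 5 - 119\right)^{2} = \left(\left(-4 + \frac{55}{4}\right) 5 - 119\right)^{2} = \left(\frac{39}{4} \cdot 5 - 119\right)^{2} = \left(\frac{195}{4} - 119\right)^{2} = \left(- \frac{281}{4}\right)^{2} = \frac{78961}{16}$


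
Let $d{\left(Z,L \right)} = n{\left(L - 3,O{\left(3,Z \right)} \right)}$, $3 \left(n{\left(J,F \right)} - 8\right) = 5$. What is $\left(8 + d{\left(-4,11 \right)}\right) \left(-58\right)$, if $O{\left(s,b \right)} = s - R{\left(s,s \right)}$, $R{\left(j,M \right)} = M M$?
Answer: $- \frac{3074}{3} \approx -1024.7$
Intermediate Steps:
$R{\left(j,M \right)} = M^{2}$
$O{\left(s,b \right)} = s - s^{2}$
$n{\left(J,F \right)} = \frac{29}{3}$ ($n{\left(J,F \right)} = 8 + \frac{1}{3} \cdot 5 = 8 + \frac{5}{3} = \frac{29}{3}$)
$d{\left(Z,L \right)} = \frac{29}{3}$
$\left(8 + d{\left(-4,11 \right)}\right) \left(-58\right) = \left(8 + \frac{29}{3}\right) \left(-58\right) = \frac{53}{3} \left(-58\right) = - \frac{3074}{3}$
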